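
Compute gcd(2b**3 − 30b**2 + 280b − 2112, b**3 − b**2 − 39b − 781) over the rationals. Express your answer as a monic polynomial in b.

b − 11

By polynomial division,
  2b**3 − 30b**2 + 280b − 2112 = (2)(b**3 − b**2 − 39b − 781) + (−28b**2 + 358b − 550)
  b**3 − b**2 − 39b − 781 = (−(1/28)b − 165/392)(−28b**2 + 358b − 550) + ((18041/196)b − 198451/196)
  −28b**2 + 358b − 550 = (−(5488/18041)b + 9800/18041)((18041/196)b − 198451/196) + (0)
Last nonzero remainder: (18041/196)b − 198451/196. Dividing through by 18041/196 gives the monic gcd b − 11.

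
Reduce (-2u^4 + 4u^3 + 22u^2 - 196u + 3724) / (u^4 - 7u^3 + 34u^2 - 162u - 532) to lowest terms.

(-2u - 14)/(u + 2)

Apply the Euclidean algorithm:
  -2u^4 + 4u^3 + 22u^2 - 196u + 3724 = (-2)(u^4 - 7u^3 + 34u^2 - 162u - 532) + (-10u^3 + 90u^2 - 520u + 2660)
  u^4 - 7u^3 + 34u^2 - 162u - 532 = (-(1/10)u - 1/5)(-10u^3 + 90u^2 - 520u + 2660) + (0)
Last nonzero remainder: -10u^3 + 90u^2 - 520u + 2660. Dividing through by -10 gives the monic gcd u^3 - 9u^2 + 52u - 266.
Cancel u^3 - 9u^2 + 52u - 266 from numerator and denominator to get the reduced form.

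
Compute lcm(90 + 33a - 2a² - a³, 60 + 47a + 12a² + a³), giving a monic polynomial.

Apply the Euclidean algorithm:
  -a³ - 2a² + 33a + 90 = (-1)(a³ + 12a² + 47a + 60) + (10a² + 80a + 150)
  a³ + 12a² + 47a + 60 = ((1/10)a + 2/5)(10a² + 80a + 150) + (0)
Last nonzero remainder: 10a² + 80a + 150. Dividing through by 10 gives the monic gcd a² + 8a + 15.
Then lcm(f, g) = f·g / gcd(f, g); expanding and making the result monic gives the answer.

-360 - 222a - 25a² + 6a³ + a⁴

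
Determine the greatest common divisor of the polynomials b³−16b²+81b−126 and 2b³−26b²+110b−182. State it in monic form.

Euclidean algorithm in ℚ[b]:
  b³−16b²+81b−126 = (1/2)(2b³−26b²+110b−182) + (−3b²+26b−35)
  2b³−26b²+110b−182 = (−(2/3)b+26/9)(−3b²+26b−35) + ((104/9)b−728/9)
  −3b²+26b−35 = (−(27/104)b+45/104)((104/9)b−728/9) + (0)
Last nonzero remainder: (104/9)b−728/9. Dividing through by 104/9 gives the monic gcd b−7.

b−7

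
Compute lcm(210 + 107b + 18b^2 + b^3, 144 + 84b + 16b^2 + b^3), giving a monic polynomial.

Repeated division with remainder:
  b^3 + 18b^2 + 107b + 210 = (b^3 + 16b^2 + 84b + 144) + (2b^2 + 23b + 66)
  b^3 + 16b^2 + 84b + 144 = ((1/2)b + 9/4)(2b^2 + 23b + 66) + (-(3/4)b - 9/2)
  2b^2 + 23b + 66 = (-(8/3)b - 44/3)(-(3/4)b - 9/2) + (0)
Last nonzero remainder: -(3/4)b - 9/2. Dividing through by -3/4 gives the monic gcd b + 6.
Then lcm(f, g) = f·g / gcd(f, g); expanding and making the result monic gives the answer.

5040 + 4668b + 1712b^2 + 311b^3 + 28b^4 + b^5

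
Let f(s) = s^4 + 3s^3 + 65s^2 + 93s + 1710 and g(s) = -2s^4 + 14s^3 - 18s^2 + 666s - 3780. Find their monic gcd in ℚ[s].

s^2 + 6s + 45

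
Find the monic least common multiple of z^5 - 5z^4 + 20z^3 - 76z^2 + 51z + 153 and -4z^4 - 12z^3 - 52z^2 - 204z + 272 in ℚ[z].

z^7 - 2z^6 + z^5 + 4z^4 - 257z^3 + 610z^2 + 255z - 612

Repeated division with remainder:
  z^5 - 5z^4 + 20z^3 - 76z^2 + 51z + 153 = (-(1/4)z + 2)(-4z^4 - 12z^3 - 52z^2 - 204z + 272) + (31z^3 - 23z^2 + 527z - 391)
  -4z^4 - 12z^3 - 52z^2 - 204z + 272 = (-(4/31)z - 464/961)(31z^3 - 23z^2 + 527z - 391) + ((4704/961)z^2 + 79968/961)
  31z^3 - 23z^2 + 527z - 391 = ((29791/4704)z - 22103/4704)((4704/961)z^2 + 79968/961) + (0)
Last nonzero remainder: (4704/961)z^2 + 79968/961. Dividing through by 4704/961 gives the monic gcd z^2 + 17.
Then lcm(f, g) = f·g / gcd(f, g); expanding and making the result monic gives the answer.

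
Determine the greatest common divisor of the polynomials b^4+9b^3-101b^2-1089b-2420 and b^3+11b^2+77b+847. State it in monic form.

b+11

Euclidean algorithm in ℚ[b]:
  b^4+9b^3-101b^2-1089b-2420 = (b-2)(b^3+11b^2+77b+847) + (-156b^2-1782b-726)
  b^3+11b^2+77b+847 = (-(1/156)b+11/4056)(-156b^2-1782b-726) + ((52173/676)b+573903/676)
  -156b^2-1782b-726 = (-(35152/17391)b-1352/1581)((52173/676)b+573903/676) + (0)
Last nonzero remainder: (52173/676)b+573903/676. Dividing through by 52173/676 gives the monic gcd b+11.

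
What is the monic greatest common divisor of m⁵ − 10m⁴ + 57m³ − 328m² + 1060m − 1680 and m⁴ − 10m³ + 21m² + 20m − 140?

Apply the Euclidean algorithm:
  m⁵ − 10m⁴ + 57m³ − 328m² + 1060m − 1680 = (m)(m⁴ − 10m³ + 21m² + 20m − 140) + (36m³ − 348m² + 1200m − 1680)
  m⁴ − 10m³ + 21m² + 20m − 140 = ((1/36)m − 1/108)(36m³ − 348m² + 1200m − 1680) + (−(140/9)m² + (700/9)m − 1400/9)
  36m³ − 348m² + 1200m − 1680 = (−(81/35)m + 54/5)(−(140/9)m² + (700/9)m − 1400/9) + (0)
Last nonzero remainder: −(140/9)m² + (700/9)m − 1400/9. Dividing through by −140/9 gives the monic gcd m² − 5m + 10.

m² − 5m + 10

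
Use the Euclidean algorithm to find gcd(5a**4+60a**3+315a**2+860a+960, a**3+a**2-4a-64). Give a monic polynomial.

a**2+5a+16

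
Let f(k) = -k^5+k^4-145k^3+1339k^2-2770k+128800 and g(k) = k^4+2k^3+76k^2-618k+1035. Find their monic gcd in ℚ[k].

k^2+8k+115

Euclidean algorithm in ℚ[k]:
  -k^5+k^4-145k^3+1339k^2-2770k+128800 = (-k+3)(k^4+2k^3+76k^2-618k+1035) + (-75k^3+493k^2+119k+125695)
  k^4+2k^3+76k^2-618k+1035 = (-(1/75)k-643/5625)(-75k^3+493k^2+119k+125695) + ((753424/5625)k^2+(6027392/5625)k+17328752/1125)
  -75k^3+493k^2+119k+125695 = (-(421875/753424)k+6148125/753424)((753424/5625)k^2+(6027392/5625)k+17328752/1125) + (0)
Last nonzero remainder: (753424/5625)k^2+(6027392/5625)k+17328752/1125. Dividing through by 753424/5625 gives the monic gcd k^2+8k+115.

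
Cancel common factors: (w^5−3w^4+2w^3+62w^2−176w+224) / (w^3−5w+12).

Euclidean algorithm in ℚ[w]:
  w^5−3w^4+2w^3+62w^2−176w+224 = (w^2−3w+7)(w^3−5w+12) + (35w^2−105w+140)
  w^3−5w+12 = ((1/35)w+3/35)(35w^2−105w+140) + (0)
Last nonzero remainder: 35w^2−105w+140. Dividing through by 35 gives the monic gcd w^2−3w+4.
Cancel w^2−3w+4 from numerator and denominator to get the reduced form.

(w^3−2w+56)/(w+3)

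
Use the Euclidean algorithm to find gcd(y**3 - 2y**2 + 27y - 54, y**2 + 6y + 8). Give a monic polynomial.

By polynomial division,
  y**3 - 2y**2 + 27y - 54 = (y - 8)(y**2 + 6y + 8) + (67y + 10)
  y**2 + 6y + 8 = ((1/67)y + 392/4489)(67y + 10) + (31992/4489)
  67y + 10 = ((300763/31992)y + 22445/15996)(31992/4489) + (0)
The last nonzero remainder is the constant 31992/4489, so the polynomials are coprime and gcd = 1.

1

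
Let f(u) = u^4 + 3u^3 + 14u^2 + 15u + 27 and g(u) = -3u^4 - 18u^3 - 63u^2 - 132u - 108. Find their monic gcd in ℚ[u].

u^2 + 2u + 9

Euclidean algorithm in ℚ[u]:
  u^4 + 3u^3 + 14u^2 + 15u + 27 = (-1/3)(-3u^4 - 18u^3 - 63u^2 - 132u - 108) + (-3u^3 - 7u^2 - 29u - 9)
  -3u^4 - 18u^3 - 63u^2 - 132u - 108 = (u + 11/3)(-3u^3 - 7u^2 - 29u - 9) + (-(25/3)u^2 - (50/3)u - 75)
  -3u^3 - 7u^2 - 29u - 9 = ((9/25)u + 3/25)(-(25/3)u^2 - (50/3)u - 75) + (0)
Last nonzero remainder: -(25/3)u^2 - (50/3)u - 75. Dividing through by -25/3 gives the monic gcd u^2 + 2u + 9.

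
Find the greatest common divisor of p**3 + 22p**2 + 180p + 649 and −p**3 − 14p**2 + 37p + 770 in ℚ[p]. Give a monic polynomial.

By polynomial division,
  p**3 + 22p**2 + 180p + 649 = (−1)(−p**3 − 14p**2 + 37p + 770) + (8p**2 + 217p + 1419)
  −p**3 − 14p**2 + 37p + 770 = (−(1/8)p + 105/64)(8p**2 + 217p + 1419) + (−(9065/64)p − 99715/64)
  8p**2 + 217p + 1419 = (−(512/9065)p − 8256/9065)(−(9065/64)p − 99715/64) + (0)
Last nonzero remainder: −(9065/64)p − 99715/64. Dividing through by −9065/64 gives the monic gcd p + 11.

p + 11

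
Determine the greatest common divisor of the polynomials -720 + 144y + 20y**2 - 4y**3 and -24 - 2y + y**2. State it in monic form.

-6 + y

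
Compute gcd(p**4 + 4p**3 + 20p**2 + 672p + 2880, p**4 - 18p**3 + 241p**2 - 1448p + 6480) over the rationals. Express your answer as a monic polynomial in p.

p**2 - 8p + 80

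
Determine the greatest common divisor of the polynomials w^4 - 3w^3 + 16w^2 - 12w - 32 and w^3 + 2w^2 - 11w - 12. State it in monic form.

Apply the Euclidean algorithm:
  w^4 - 3w^3 + 16w^2 - 12w - 32 = (w - 5)(w^3 + 2w^2 - 11w - 12) + (37w^2 - 55w - 92)
  w^3 + 2w^2 - 11w - 12 = ((1/37)w + 129/1369)(37w^2 - 55w - 92) + (-(4560/1369)w - 4560/1369)
  37w^2 - 55w - 92 = (-(50653/4560)w + 31487/1140)(-(4560/1369)w - 4560/1369) + (0)
Last nonzero remainder: -(4560/1369)w - 4560/1369. Dividing through by -4560/1369 gives the monic gcd w + 1.

w + 1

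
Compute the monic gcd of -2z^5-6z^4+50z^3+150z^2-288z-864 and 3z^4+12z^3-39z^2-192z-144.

z^3+3z^2-16z-48

By polynomial division,
  -2z^5-6z^4+50z^3+150z^2-288z-864 = (-(2/3)z+2/3)(3z^4+12z^3-39z^2-192z-144) + (16z^3+48z^2-256z-768)
  3z^4+12z^3-39z^2-192z-144 = ((3/16)z+3/16)(16z^3+48z^2-256z-768) + (0)
Last nonzero remainder: 16z^3+48z^2-256z-768. Dividing through by 16 gives the monic gcd z^3+3z^2-16z-48.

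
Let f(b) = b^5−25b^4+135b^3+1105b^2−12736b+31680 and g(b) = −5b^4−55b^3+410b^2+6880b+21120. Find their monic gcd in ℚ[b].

Apply the Euclidean algorithm:
  b^5−25b^4+135b^3+1105b^2−12736b+31680 = (−(1/5)b+36/5)(−5b^4−55b^3+410b^2+6880b+21120) + (613b^3−471b^2−58048b−120384)
  −5b^4−55b^3+410b^2+6880b+21120 = (−(5/613)b−36070/375769)(613b^3−471b^2−58048b−120384) + (−(40840800/375769)b^2+(122522400/375769)b+3593990400/375769)
  613b^3−471b^2−58048b−120384 = (−(230346397/40840800)b−21418833/1701700)(−(40840800/375769)b^2+(122522400/375769)b+3593990400/375769) + (0)
Last nonzero remainder: −(40840800/375769)b^2+(122522400/375769)b+3593990400/375769. Dividing through by −40840800/375769 gives the monic gcd b^2−3b−88.

b^2−3b−88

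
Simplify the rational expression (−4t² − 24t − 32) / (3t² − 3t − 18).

(−4t − 16)/(3t − 9)

Repeated division with remainder:
  −4t² − 24t − 32 = (−4/3)(3t² − 3t − 18) + (−28t − 56)
  3t² − 3t − 18 = (−(3/28)t + 9/28)(−28t − 56) + (0)
Last nonzero remainder: −28t − 56. Dividing through by −28 gives the monic gcd t + 2.
Cancel t + 2 from numerator and denominator to get the reduced form.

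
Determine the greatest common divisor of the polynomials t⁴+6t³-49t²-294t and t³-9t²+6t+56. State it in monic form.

Apply the Euclidean algorithm:
  t⁴+6t³-49t²-294t = (t+15)(t³-9t²+6t+56) + (80t²-440t-840)
  t³-9t²+6t+56 = ((1/80)t-7/160)(80t²-440t-840) + (-(11/4)t+77/4)
  80t²-440t-840 = (-(320/11)t-480/11)(-(11/4)t+77/4) + (0)
Last nonzero remainder: -(11/4)t+77/4. Dividing through by -11/4 gives the monic gcd t-7.

t-7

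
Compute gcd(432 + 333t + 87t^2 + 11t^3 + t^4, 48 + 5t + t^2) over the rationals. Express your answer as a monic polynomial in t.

48 + 5t + t^2

Apply the Euclidean algorithm:
  t^4 + 11t^3 + 87t^2 + 333t + 432 = (t^2 + 6t + 9)(t^2 + 5t + 48) + (0)
The last nonzero remainder t^2 + 5t + 48 is already monic.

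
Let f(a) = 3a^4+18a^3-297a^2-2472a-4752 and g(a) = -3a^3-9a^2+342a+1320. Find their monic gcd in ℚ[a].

a^2-7a-44

Apply the Euclidean algorithm:
  3a^4+18a^3-297a^2-2472a-4752 = (-a-3)(-3a^3-9a^2+342a+1320) + (18a^2-126a-792)
  -3a^3-9a^2+342a+1320 = (-(1/6)a-5/3)(18a^2-126a-792) + (0)
Last nonzero remainder: 18a^2-126a-792. Dividing through by 18 gives the monic gcd a^2-7a-44.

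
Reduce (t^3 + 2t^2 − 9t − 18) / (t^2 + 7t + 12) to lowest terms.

Repeated division with remainder:
  t^3 + 2t^2 − 9t − 18 = (t − 5)(t^2 + 7t + 12) + (14t + 42)
  t^2 + 7t + 12 = ((1/14)t + 2/7)(14t + 42) + (0)
Last nonzero remainder: 14t + 42. Dividing through by 14 gives the monic gcd t + 3.
Cancel t + 3 from numerator and denominator to get the reduced form.

(t^2 − t − 6)/(t + 4)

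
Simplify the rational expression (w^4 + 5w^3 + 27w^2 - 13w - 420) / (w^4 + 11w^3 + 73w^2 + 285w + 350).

Repeated division with remainder:
  w^4 + 5w^3 + 27w^2 - 13w - 420 = (w^4 + 11w^3 + 73w^2 + 285w + 350) + (-6w^3 - 46w^2 - 298w - 770)
  w^4 + 11w^3 + 73w^2 + 285w + 350 = (-(1/6)w - 5/9)(-6w^3 - 46w^2 - 298w - 770) + (-(20/9)w^2 - (80/9)w - 700/9)
  -6w^3 - 46w^2 - 298w - 770 = ((27/10)w + 99/10)(-(20/9)w^2 - (80/9)w - 700/9) + (0)
Last nonzero remainder: -(20/9)w^2 - (80/9)w - 700/9. Dividing through by -20/9 gives the monic gcd w^2 + 4w + 35.
Cancel w^2 + 4w + 35 from numerator and denominator to get the reduced form.

(w^2 + w - 12)/(w^2 + 7w + 10)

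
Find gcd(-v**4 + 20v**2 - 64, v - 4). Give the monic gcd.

v - 4

Euclidean algorithm in ℚ[v]:
  -v**4 + 20v**2 - 64 = (-v**3 - 4v**2 + 4v + 16)(v - 4) + (0)
The last nonzero remainder v - 4 is already monic.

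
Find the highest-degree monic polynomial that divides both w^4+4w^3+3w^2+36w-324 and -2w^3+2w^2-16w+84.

By polynomial division,
  w^4+4w^3+3w^2+36w-324 = (-(1/2)w-5/2)(-2w^3+2w^2-16w+84) + (38w-114)
  -2w^3+2w^2-16w+84 = (-(1/19)w^2-(2/19)w-14/19)(38w-114) + (0)
Last nonzero remainder: 38w-114. Dividing through by 38 gives the monic gcd w-3.

w-3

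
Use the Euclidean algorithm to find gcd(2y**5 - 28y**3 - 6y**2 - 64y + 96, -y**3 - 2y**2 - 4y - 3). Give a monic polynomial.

y**2 + y + 3

Apply the Euclidean algorithm:
  2y**5 - 28y**3 - 6y**2 - 64y + 96 = (-2y**2 + 4y + 28)(-y**3 - 2y**2 - 4y - 3) + (60y**2 + 60y + 180)
  -y**3 - 2y**2 - 4y - 3 = (-(1/60)y - 1/60)(60y**2 + 60y + 180) + (0)
Last nonzero remainder: 60y**2 + 60y + 180. Dividing through by 60 gives the monic gcd y**2 + y + 3.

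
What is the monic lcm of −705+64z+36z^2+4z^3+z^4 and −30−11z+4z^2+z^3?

−1410−577z+136z^2+44z^3+6z^4+z^5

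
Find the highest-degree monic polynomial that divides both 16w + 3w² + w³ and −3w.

By polynomial division,
  w³ + 3w² + 16w = (−(1/3)w² − w − 16/3)(−3w) + (0)
Last nonzero remainder: −3w. Dividing through by −3 gives the monic gcd w.

w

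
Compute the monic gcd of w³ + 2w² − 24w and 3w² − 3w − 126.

Euclidean algorithm in ℚ[w]:
  w³ + 2w² − 24w = ((1/3)w + 1)(3w² − 3w − 126) + (21w + 126)
  3w² − 3w − 126 = ((1/7)w − 1)(21w + 126) + (0)
Last nonzero remainder: 21w + 126. Dividing through by 21 gives the monic gcd w + 6.

w + 6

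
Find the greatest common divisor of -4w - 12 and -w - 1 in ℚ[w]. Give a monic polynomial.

Euclidean algorithm in ℚ[w]:
  -4w - 12 = (4)(-w - 1) + (-8)
  -w - 1 = ((1/8)w + 1/8)(-8) + (0)
The last nonzero remainder is the constant -8, so the polynomials are coprime and gcd = 1.

1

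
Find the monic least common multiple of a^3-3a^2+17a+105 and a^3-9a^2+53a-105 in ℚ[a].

a^4-6a^3+26a^2+54a-315

Apply the Euclidean algorithm:
  a^3-3a^2+17a+105 = (a^3-9a^2+53a-105) + (6a^2-36a+210)
  a^3-9a^2+53a-105 = ((1/6)a-1/2)(6a^2-36a+210) + (0)
Last nonzero remainder: 6a^2-36a+210. Dividing through by 6 gives the monic gcd a^2-6a+35.
Then lcm(f, g) = f·g / gcd(f, g); expanding and making the result monic gives the answer.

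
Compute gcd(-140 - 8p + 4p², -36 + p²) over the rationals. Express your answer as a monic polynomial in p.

Apply the Euclidean algorithm:
  4p² - 8p - 140 = (4)(p² - 36) + (-8p + 4)
  p² - 36 = (-(1/8)p - 1/16)(-8p + 4) + (-143/4)
  -8p + 4 = ((32/143)p - 16/143)(-143/4) + (0)
The last nonzero remainder is the constant -143/4, so the polynomials are coprime and gcd = 1.

1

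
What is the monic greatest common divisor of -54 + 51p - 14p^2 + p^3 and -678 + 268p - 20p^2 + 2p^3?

-3 + p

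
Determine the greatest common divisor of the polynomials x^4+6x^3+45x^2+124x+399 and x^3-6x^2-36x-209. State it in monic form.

By polynomial division,
  x^4+6x^3+45x^2+124x+399 = (x+12)(x^3-6x^2-36x-209) + (153x^2+765x+2907)
  x^3-6x^2-36x-209 = ((1/153)x-11/153)(153x^2+765x+2907) + (0)
Last nonzero remainder: 153x^2+765x+2907. Dividing through by 153 gives the monic gcd x^2+5x+19.

x^2+5x+19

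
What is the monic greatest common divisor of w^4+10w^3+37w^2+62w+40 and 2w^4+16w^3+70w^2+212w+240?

Apply the Euclidean algorithm:
  w^4+10w^3+37w^2+62w+40 = (1/2)(2w^4+16w^3+70w^2+212w+240) + (2w^3+2w^2-44w-80)
  2w^4+16w^3+70w^2+212w+240 = (w+7)(2w^3+2w^2-44w-80) + (100w^2+600w+800)
  2w^3+2w^2-44w-80 = ((1/50)w-1/10)(100w^2+600w+800) + (0)
Last nonzero remainder: 100w^2+600w+800. Dividing through by 100 gives the monic gcd w^2+6w+8.

w^2+6w+8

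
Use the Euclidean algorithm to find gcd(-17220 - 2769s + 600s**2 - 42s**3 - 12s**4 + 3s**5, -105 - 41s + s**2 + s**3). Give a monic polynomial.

Euclidean algorithm in ℚ[s]:
  3s**5 - 12s**4 - 42s**3 + 600s**2 - 2769s - 17220 = (3s**2 - 15s + 96)(s**3 + s**2 - 41s - 105) + (204s**2 - 408s - 7140)
  s**3 + s**2 - 41s - 105 = ((1/204)s + 1/68)(204s**2 - 408s - 7140) + (0)
Last nonzero remainder: 204s**2 - 408s - 7140. Dividing through by 204 gives the monic gcd s**2 - 2s - 35.

-35 - 2s + s**2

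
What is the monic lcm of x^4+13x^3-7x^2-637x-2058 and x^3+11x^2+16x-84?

By polynomial division,
  x^4+13x^3-7x^2-637x-2058 = (x+2)(x^3+11x^2+16x-84) + (-45x^2-585x-1890)
  x^3+11x^2+16x-84 = (-(1/45)x+2/45)(-45x^2-585x-1890) + (0)
Last nonzero remainder: -45x^2-585x-1890. Dividing through by -45 gives the monic gcd x^2+13x+42.
Then lcm(f, g) = f·g / gcd(f, g); expanding and making the result monic gives the answer.

x^5+11x^4-33x^3-623x^2-784x+4116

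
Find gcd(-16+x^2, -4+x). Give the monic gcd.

-4+x

By polynomial division,
  x^2-16 = (x+4)(x-4) + (0)
The last nonzero remainder x-4 is already monic.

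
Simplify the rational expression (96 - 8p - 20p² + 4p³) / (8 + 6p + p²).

Euclidean algorithm in ℚ[p]:
  4p³ - 20p² - 8p + 96 = (4p - 44)(p² + 6p + 8) + (224p + 448)
  p² + 6p + 8 = ((1/224)p + 1/56)(224p + 448) + (0)
Last nonzero remainder: 224p + 448. Dividing through by 224 gives the monic gcd p + 2.
Cancel p + 2 from numerator and denominator to get the reduced form.

(48 - 28p + 4p²)/(4 + p)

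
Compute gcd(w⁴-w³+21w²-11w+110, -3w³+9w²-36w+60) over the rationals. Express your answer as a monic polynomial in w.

w²-w+10

Apply the Euclidean algorithm:
  w⁴-w³+21w²-11w+110 = (-(1/3)w-2/3)(-3w³+9w²-36w+60) + (15w²-15w+150)
  -3w³+9w²-36w+60 = (-(1/5)w+2/5)(15w²-15w+150) + (0)
Last nonzero remainder: 15w²-15w+150. Dividing through by 15 gives the monic gcd w²-w+10.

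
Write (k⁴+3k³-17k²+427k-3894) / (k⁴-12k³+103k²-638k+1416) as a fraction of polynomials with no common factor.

(k+11)/(k-4)

Repeated division with remainder:
  k⁴+3k³-17k²+427k-3894 = (k⁴-12k³+103k²-638k+1416) + (15k³-120k²+1065k-5310)
  k⁴-12k³+103k²-638k+1416 = ((1/15)k-4/15)(15k³-120k²+1065k-5310) + (0)
Last nonzero remainder: 15k³-120k²+1065k-5310. Dividing through by 15 gives the monic gcd k³-8k²+71k-354.
Cancel k³-8k²+71k-354 from numerator and denominator to get the reduced form.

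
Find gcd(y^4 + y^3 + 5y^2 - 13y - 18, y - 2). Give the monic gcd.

By polynomial division,
  y^4 + y^3 + 5y^2 - 13y - 18 = (y^3 + 3y^2 + 11y + 9)(y - 2) + (0)
The last nonzero remainder y - 2 is already monic.

y - 2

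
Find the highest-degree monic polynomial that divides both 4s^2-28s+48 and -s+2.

1

By polynomial division,
  4s^2-28s+48 = (-4s+20)(-s+2) + (8)
  -s+2 = (-(1/8)s+1/4)(8) + (0)
The last nonzero remainder is the constant 8, so the polynomials are coprime and gcd = 1.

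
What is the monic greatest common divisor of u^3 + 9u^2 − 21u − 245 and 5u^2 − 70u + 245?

1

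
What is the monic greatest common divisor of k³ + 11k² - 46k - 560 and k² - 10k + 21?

k - 7

By polynomial division,
  k³ + 11k² - 46k - 560 = (k + 21)(k² - 10k + 21) + (143k - 1001)
  k² - 10k + 21 = ((1/143)k - 3/143)(143k - 1001) + (0)
Last nonzero remainder: 143k - 1001. Dividing through by 143 gives the monic gcd k - 7.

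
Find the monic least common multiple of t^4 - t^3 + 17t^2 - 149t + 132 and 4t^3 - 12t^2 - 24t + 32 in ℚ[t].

t^5 + t^4 + 15t^3 - 115t^2 - 166t + 264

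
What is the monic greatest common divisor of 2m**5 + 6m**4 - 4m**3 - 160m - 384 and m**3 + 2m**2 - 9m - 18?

By polynomial division,
  2m**5 + 6m**4 - 4m**3 - 160m - 384 = (2m**2 + 2m + 10)(m**3 + 2m**2 - 9m - 18) + (34m**2 - 34m - 204)
  m**3 + 2m**2 - 9m - 18 = ((1/34)m + 3/34)(34m**2 - 34m - 204) + (0)
Last nonzero remainder: 34m**2 - 34m - 204. Dividing through by 34 gives the monic gcd m**2 - m - 6.

m**2 - m - 6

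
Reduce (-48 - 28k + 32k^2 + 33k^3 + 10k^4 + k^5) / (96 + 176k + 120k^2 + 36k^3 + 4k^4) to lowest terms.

Apply the Euclidean algorithm:
  k^5 + 10k^4 + 33k^3 + 32k^2 - 28k - 48 = ((1/4)k + 1/4)(4k^4 + 36k^3 + 120k^2 + 176k + 96) + (-6k^3 - 42k^2 - 96k - 72)
  4k^4 + 36k^3 + 120k^2 + 176k + 96 = (-(2/3)k - 4/3)(-6k^3 - 42k^2 - 96k - 72) + (0)
Last nonzero remainder: -6k^3 - 42k^2 - 96k - 72. Dividing through by -6 gives the monic gcd k^3 + 7k^2 + 16k + 12.
Cancel k^3 + 7k^2 + 16k + 12 from numerator and denominator to get the reduced form.

(-4 + 3k + k^2)/(8 + 4k)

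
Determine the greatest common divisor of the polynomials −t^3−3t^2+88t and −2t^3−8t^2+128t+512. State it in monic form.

t−8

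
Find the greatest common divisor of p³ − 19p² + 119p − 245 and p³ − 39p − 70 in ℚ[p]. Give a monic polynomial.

p − 7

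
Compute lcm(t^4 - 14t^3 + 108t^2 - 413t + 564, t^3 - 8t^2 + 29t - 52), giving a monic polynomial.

Repeated division with remainder:
  t^4 - 14t^3 + 108t^2 - 413t + 564 = (t - 6)(t^3 - 8t^2 + 29t - 52) + (31t^2 - 187t + 252)
  t^3 - 8t^2 + 29t - 52 = ((1/31)t - 61/961)(31t^2 - 187t + 252) + ((8650/961)t - 34600/961)
  31t^2 - 187t + 252 = ((29791/8650)t - 60543/8650)((8650/961)t - 34600/961) + (0)
Last nonzero remainder: (8650/961)t - 34600/961. Dividing through by 8650/961 gives the monic gcd t - 4.
Then lcm(f, g) = f·g / gcd(f, g); expanding and making the result monic gives the answer.

t^6 - 18t^5 + 177t^4 - 1027t^3 + 3620t^2 - 7625t + 7332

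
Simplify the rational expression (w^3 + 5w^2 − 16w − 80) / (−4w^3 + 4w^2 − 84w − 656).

(−w^2 − w + 20)/(4w^2 − 20w + 164)

By polynomial division,
  w^3 + 5w^2 − 16w − 80 = (−1/4)(−4w^3 + 4w^2 − 84w − 656) + (6w^2 − 37w − 244)
  −4w^3 + 4w^2 − 84w − 656 = (−(2/3)w − 31/9)(6w^2 − 37w − 244) + (−(3367/9)w − 13468/9)
  6w^2 − 37w − 244 = (−(54/3367)w + 549/3367)(−(3367/9)w − 13468/9) + (0)
Last nonzero remainder: −(3367/9)w − 13468/9. Dividing through by −3367/9 gives the monic gcd w + 4.
Cancel w + 4 from numerator and denominator to get the reduced form.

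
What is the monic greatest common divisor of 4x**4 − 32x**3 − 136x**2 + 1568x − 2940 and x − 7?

x − 7

By polynomial division,
  4x**4 − 32x**3 − 136x**2 + 1568x − 2940 = (4x**3 − 4x**2 − 164x + 420)(x − 7) + (0)
The last nonzero remainder x − 7 is already monic.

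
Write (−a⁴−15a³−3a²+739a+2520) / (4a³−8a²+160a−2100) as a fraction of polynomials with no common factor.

(−a³−22a²−157a−360)/(4a²+20a+300)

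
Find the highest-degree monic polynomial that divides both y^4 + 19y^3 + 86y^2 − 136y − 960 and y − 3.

Euclidean algorithm in ℚ[y]:
  y^4 + 19y^3 + 86y^2 − 136y − 960 = (y^3 + 22y^2 + 152y + 320)(y − 3) + (0)
The last nonzero remainder y − 3 is already monic.

y − 3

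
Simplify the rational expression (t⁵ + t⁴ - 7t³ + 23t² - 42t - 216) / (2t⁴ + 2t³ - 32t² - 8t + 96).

(t² - 2t + 9)/(2t - 4)

By polynomial division,
  t⁵ + t⁴ - 7t³ + 23t² - 42t - 216 = ((1/2)t)(2t⁴ + 2t³ - 32t² - 8t + 96) + (9t³ + 27t² - 90t - 216)
  2t⁴ + 2t³ - 32t² - 8t + 96 = ((2/9)t - 4/9)(9t³ + 27t² - 90t - 216) + (0)
Last nonzero remainder: 9t³ + 27t² - 90t - 216. Dividing through by 9 gives the monic gcd t³ + 3t² - 10t - 24.
Cancel t³ + 3t² - 10t - 24 from numerator and denominator to get the reduced form.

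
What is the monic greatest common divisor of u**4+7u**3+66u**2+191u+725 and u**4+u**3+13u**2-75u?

Repeated division with remainder:
  u**4+7u**3+66u**2+191u+725 = (u**4+u**3+13u**2-75u) + (6u**3+53u**2+266u+725)
  u**4+u**3+13u**2-75u = ((1/6)u-47/36)(6u**3+53u**2+266u+725) + ((1363/36)u**2+(1363/9)u+34075/36)
  6u**3+53u**2+266u+725 = ((216/1363)u+36/47)((1363/36)u**2+(1363/9)u+34075/36) + (0)
Last nonzero remainder: (1363/36)u**2+(1363/9)u+34075/36. Dividing through by 1363/36 gives the monic gcd u**2+4u+25.

u**2+4u+25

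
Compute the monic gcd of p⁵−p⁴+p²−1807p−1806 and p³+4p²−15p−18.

Repeated division with remainder:
  p⁵−p⁴+p²−1807p−1806 = (p²−5p+35)(p³+4p²−15p−18) + (−196p²−1372p−1176)
  p³+4p²−15p−18 = (−(1/196)p+3/196)(−196p²−1372p−1176) + (0)
Last nonzero remainder: −196p²−1372p−1176. Dividing through by −196 gives the monic gcd p²+7p+6.

p²+7p+6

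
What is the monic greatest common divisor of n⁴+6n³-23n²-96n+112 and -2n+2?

n-1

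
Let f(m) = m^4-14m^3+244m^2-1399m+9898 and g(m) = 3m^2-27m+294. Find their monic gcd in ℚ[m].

Euclidean algorithm in ℚ[m]:
  m^4-14m^3+244m^2-1399m+9898 = ((1/3)m^2-(5/3)m+101/3)(3m^2-27m+294) + (0)
Last nonzero remainder: 3m^2-27m+294. Dividing through by 3 gives the monic gcd m^2-9m+98.

m^2-9m+98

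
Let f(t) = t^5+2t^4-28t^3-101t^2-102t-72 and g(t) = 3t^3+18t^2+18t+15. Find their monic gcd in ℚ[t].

t^2+t+1

Apply the Euclidean algorithm:
  t^5+2t^4-28t^3-101t^2-102t-72 = ((1/3)t^2-(4/3)t-10/3)(3t^3+18t^2+18t+15) + (-22t^2-22t-22)
  3t^3+18t^2+18t+15 = (-(3/22)t-15/22)(-22t^2-22t-22) + (0)
Last nonzero remainder: -22t^2-22t-22. Dividing through by -22 gives the monic gcd t^2+t+1.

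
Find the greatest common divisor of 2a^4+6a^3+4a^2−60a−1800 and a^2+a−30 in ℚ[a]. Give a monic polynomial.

Apply the Euclidean algorithm:
  2a^4+6a^3+4a^2−60a−1800 = (2a^2+4a+60)(a^2+a−30) + (0)
The last nonzero remainder a^2+a−30 is already monic.

a^2+a−30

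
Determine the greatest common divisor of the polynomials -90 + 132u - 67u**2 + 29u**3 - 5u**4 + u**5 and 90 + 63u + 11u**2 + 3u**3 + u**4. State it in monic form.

15 - 2u + u**2

Repeated division with remainder:
  u**5 - 5u**4 + 29u**3 - 67u**2 + 132u - 90 = (u - 8)(u**4 + 3u**3 + 11u**2 + 63u + 90) + (42u**3 - 42u**2 + 546u + 630)
  u**4 + 3u**3 + 11u**2 + 63u + 90 = ((1/42)u + 2/21)(42u**3 - 42u**2 + 546u + 630) + (2u**2 - 4u + 30)
  42u**3 - 42u**2 + 546u + 630 = (21u + 21)(2u**2 - 4u + 30) + (0)
Last nonzero remainder: 2u**2 - 4u + 30. Dividing through by 2 gives the monic gcd u**2 - 2u + 15.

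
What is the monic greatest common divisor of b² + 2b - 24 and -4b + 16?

Euclidean algorithm in ℚ[b]:
  b² + 2b - 24 = (-(1/4)b - 3/2)(-4b + 16) + (0)
Last nonzero remainder: -4b + 16. Dividing through by -4 gives the monic gcd b - 4.

b - 4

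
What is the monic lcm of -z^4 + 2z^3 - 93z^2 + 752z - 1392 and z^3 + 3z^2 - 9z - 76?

By polynomial division,
  -z^4 + 2z^3 - 93z^2 + 752z - 1392 = (-z + 5)(z^3 + 3z^2 - 9z - 76) + (-117z^2 + 721z - 1012)
  z^3 + 3z^2 - 9z - 76 = (-(1/117)z - 1072/13689)(-117z^2 + 721z - 1012) + ((531307/13689)z - 2125228/13689)
  -117z^2 + 721z - 1012 = (-(1601613/531307)z + 3463317/531307)((531307/13689)z - 2125228/13689) + (0)
Last nonzero remainder: (531307/13689)z - 2125228/13689. Dividing through by 531307/13689 gives the monic gcd z - 4.
Then lcm(f, g) = f·g / gcd(f, g); expanding and making the result monic gives the answer.

z^6 + 5z^5 + 98z^4 - 139z^3 - 2105z^2 - 4544z + 26448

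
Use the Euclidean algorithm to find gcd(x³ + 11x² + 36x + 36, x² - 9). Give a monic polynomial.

x + 3

By polynomial division,
  x³ + 11x² + 36x + 36 = (x + 11)(x² - 9) + (45x + 135)
  x² - 9 = ((1/45)x - 1/15)(45x + 135) + (0)
Last nonzero remainder: 45x + 135. Dividing through by 45 gives the monic gcd x + 3.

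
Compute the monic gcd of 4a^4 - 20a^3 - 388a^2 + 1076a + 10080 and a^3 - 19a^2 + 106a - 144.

a^2 - 17a + 72

Euclidean algorithm in ℚ[a]:
  4a^4 - 20a^3 - 388a^2 + 1076a + 10080 = (4a + 56)(a^3 - 19a^2 + 106a - 144) + (252a^2 - 4284a + 18144)
  a^3 - 19a^2 + 106a - 144 = ((1/252)a - 1/126)(252a^2 - 4284a + 18144) + (0)
Last nonzero remainder: 252a^2 - 4284a + 18144. Dividing through by 252 gives the monic gcd a^2 - 17a + 72.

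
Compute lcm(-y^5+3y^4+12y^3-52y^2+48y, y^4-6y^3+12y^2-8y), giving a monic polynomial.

y^6-5y^5-6y^4+76y^3-152y^2+96y

Euclidean algorithm in ℚ[y]:
  -y^5+3y^4+12y^3-52y^2+48y = (-y-3)(y^4-6y^3+12y^2-8y) + (6y^3-24y^2+24y)
  y^4-6y^3+12y^2-8y = ((1/6)y-1/3)(6y^3-24y^2+24y) + (0)
Last nonzero remainder: 6y^3-24y^2+24y. Dividing through by 6 gives the monic gcd y^3-4y^2+4y.
Then lcm(f, g) = f·g / gcd(f, g); expanding and making the result monic gives the answer.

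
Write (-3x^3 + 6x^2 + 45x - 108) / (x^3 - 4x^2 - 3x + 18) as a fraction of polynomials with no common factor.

(-3x - 12)/(x + 2)

By polynomial division,
  -3x^3 + 6x^2 + 45x - 108 = (-3)(x^3 - 4x^2 - 3x + 18) + (-6x^2 + 36x - 54)
  x^3 - 4x^2 - 3x + 18 = (-(1/6)x - 1/3)(-6x^2 + 36x - 54) + (0)
Last nonzero remainder: -6x^2 + 36x - 54. Dividing through by -6 gives the monic gcd x^2 - 6x + 9.
Cancel x^2 - 6x + 9 from numerator and denominator to get the reduced form.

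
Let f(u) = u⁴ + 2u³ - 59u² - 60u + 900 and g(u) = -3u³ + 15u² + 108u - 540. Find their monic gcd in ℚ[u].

u² + u - 30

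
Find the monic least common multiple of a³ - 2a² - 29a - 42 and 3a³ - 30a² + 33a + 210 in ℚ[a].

Euclidean algorithm in ℚ[a]:
  a³ - 2a² - 29a - 42 = (1/3)(3a³ - 30a² + 33a + 210) + (8a² - 40a - 112)
  3a³ - 30a² + 33a + 210 = ((3/8)a - 15/8)(8a² - 40a - 112) + (0)
Last nonzero remainder: 8a² - 40a - 112. Dividing through by 8 gives the monic gcd a² - 5a - 14.
Then lcm(f, g) = f·g / gcd(f, g); expanding and making the result monic gives the answer.

a⁴ - 7a³ - 19a² + 103a + 210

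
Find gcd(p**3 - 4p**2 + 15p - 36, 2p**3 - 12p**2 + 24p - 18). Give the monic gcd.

p - 3

Apply the Euclidean algorithm:
  p**3 - 4p**2 + 15p - 36 = (1/2)(2p**3 - 12p**2 + 24p - 18) + (2p**2 + 3p - 27)
  2p**3 - 12p**2 + 24p - 18 = (p - 15/2)(2p**2 + 3p - 27) + ((147/2)p - 441/2)
  2p**2 + 3p - 27 = ((4/147)p + 6/49)((147/2)p - 441/2) + (0)
Last nonzero remainder: (147/2)p - 441/2. Dividing through by 147/2 gives the monic gcd p - 3.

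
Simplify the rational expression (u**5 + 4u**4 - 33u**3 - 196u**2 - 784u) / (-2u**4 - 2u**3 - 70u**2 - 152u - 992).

(-u**3 + 49u)/(2u**2 - 6u + 62)

By polynomial division,
  u**5 + 4u**4 - 33u**3 - 196u**2 - 784u = (-(1/2)u - 3/2)(-2u**4 - 2u**3 - 70u**2 - 152u - 992) + (-71u**3 - 377u**2 - 1508u - 1488)
  -2u**4 - 2u**3 - 70u**2 - 152u - 992 = ((2/71)u - 612/5041)(-71u**3 - 377u**2 - 1508u - 1488) + (-(369458/5041)u**2 - (1477832/5041)u - 5911328/5041)
  -71u**3 - 377u**2 - 1508u - 1488 = ((357911/369458)u + 15123/11918)(-(369458/5041)u**2 - (1477832/5041)u - 5911328/5041) + (0)
Last nonzero remainder: -(369458/5041)u**2 - (1477832/5041)u - 5911328/5041. Dividing through by -369458/5041 gives the monic gcd u**2 + 4u + 16.
Cancel u**2 + 4u + 16 from numerator and denominator to get the reduced form.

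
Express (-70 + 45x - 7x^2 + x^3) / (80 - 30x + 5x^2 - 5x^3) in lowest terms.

(-35 + 5x - x^2)/(40 + 5x + 5x^2)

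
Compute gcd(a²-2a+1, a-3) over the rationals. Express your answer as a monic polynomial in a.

1

Euclidean algorithm in ℚ[a]:
  a²-2a+1 = (a+1)(a-3) + (4)
  a-3 = ((1/4)a-3/4)(4) + (0)
The last nonzero remainder is the constant 4, so the polynomials are coprime and gcd = 1.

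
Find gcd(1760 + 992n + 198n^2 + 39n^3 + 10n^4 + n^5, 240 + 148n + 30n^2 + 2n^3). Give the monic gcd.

20 + 9n + n^2

Repeated division with remainder:
  n^5 + 10n^4 + 39n^3 + 198n^2 + 992n + 1760 = ((1/2)n^2 - (5/2)n + 20)(2n^3 + 30n^2 + 148n + 240) + (-152n^2 - 1368n - 3040)
  2n^3 + 30n^2 + 148n + 240 = (-(1/76)n - 3/38)(-152n^2 - 1368n - 3040) + (0)
Last nonzero remainder: -152n^2 - 1368n - 3040. Dividing through by -152 gives the monic gcd n^2 + 9n + 20.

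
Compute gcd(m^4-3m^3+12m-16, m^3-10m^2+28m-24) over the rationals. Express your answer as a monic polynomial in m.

m-2

Euclidean algorithm in ℚ[m]:
  m^4-3m^3+12m-16 = (m+7)(m^3-10m^2+28m-24) + (42m^2-160m+152)
  m^3-10m^2+28m-24 = ((1/42)m-65/441)(42m^2-160m+152) + ((352/441)m-704/441)
  42m^2-160m+152 = ((9261/176)m-8379/88)((352/441)m-704/441) + (0)
Last nonzero remainder: (352/441)m-704/441. Dividing through by 352/441 gives the monic gcd m-2.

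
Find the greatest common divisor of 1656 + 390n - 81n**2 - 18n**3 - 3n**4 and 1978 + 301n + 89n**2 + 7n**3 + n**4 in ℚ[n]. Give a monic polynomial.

By polynomial division,
  -3n**4 - 18n**3 - 81n**2 + 390n + 1656 = (-3)(n**4 + 7n**3 + 89n**2 + 301n + 1978) + (3n**3 + 186n**2 + 1293n + 7590)
  n**4 + 7n**3 + 89n**2 + 301n + 1978 = ((1/3)n - 55/3)(3n**3 + 186n**2 + 1293n + 7590) + (3068n**2 + 21476n + 141128)
  3n**3 + 186n**2 + 1293n + 7590 = ((3/3068)n + 165/3068)(3068n**2 + 21476n + 141128) + (0)
Last nonzero remainder: 3068n**2 + 21476n + 141128. Dividing through by 3068 gives the monic gcd n**2 + 7n + 46.

46 + 7n + n**2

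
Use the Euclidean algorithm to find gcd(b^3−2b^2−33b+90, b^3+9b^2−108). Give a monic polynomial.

By polynomial division,
  b^3−2b^2−33b+90 = (b^3+9b^2−108) + (−11b^2−33b+198)
  b^3+9b^2−108 = (−(1/11)b−6/11)(−11b^2−33b+198) + (0)
Last nonzero remainder: −11b^2−33b+198. Dividing through by −11 gives the monic gcd b^2+3b−18.

b^2+3b−18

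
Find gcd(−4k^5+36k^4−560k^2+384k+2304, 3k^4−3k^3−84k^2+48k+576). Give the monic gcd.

k^3−5k^2−8k+48

Apply the Euclidean algorithm:
  −4k^5+36k^4−560k^2+384k+2304 = (−(4/3)k+32/3)(3k^4−3k^3−84k^2+48k+576) + (−80k^3+400k^2+640k−3840)
  3k^4−3k^3−84k^2+48k+576 = (−(3/80)k−3/20)(−80k^3+400k^2+640k−3840) + (0)
Last nonzero remainder: −80k^3+400k^2+640k−3840. Dividing through by −80 gives the monic gcd k^3−5k^2−8k+48.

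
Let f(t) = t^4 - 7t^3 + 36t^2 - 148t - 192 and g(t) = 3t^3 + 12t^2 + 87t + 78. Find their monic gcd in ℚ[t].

By polynomial division,
  t^4 - 7t^3 + 36t^2 - 148t - 192 = ((1/3)t - 11/3)(3t^3 + 12t^2 + 87t + 78) + (51t^2 + 145t + 94)
  3t^3 + 12t^2 + 87t + 78 = ((1/17)t + 59/867)(51t^2 + 145t + 94) + ((62080/867)t + 62080/867)
  51t^2 + 145t + 94 = ((44217/62080)t + 40749/31040)((62080/867)t + 62080/867) + (0)
Last nonzero remainder: (62080/867)t + 62080/867. Dividing through by 62080/867 gives the monic gcd t + 1.

t + 1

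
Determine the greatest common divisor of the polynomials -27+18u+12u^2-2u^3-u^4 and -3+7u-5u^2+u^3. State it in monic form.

Euclidean algorithm in ℚ[u]:
  -u^4-2u^3+12u^2+18u-27 = (-u-7)(u^3-5u^2+7u-3) + (-16u^2+64u-48)
  u^3-5u^2+7u-3 = (-(1/16)u+1/16)(-16u^2+64u-48) + (0)
Last nonzero remainder: -16u^2+64u-48. Dividing through by -16 gives the monic gcd u^2-4u+3.

3-4u+u^2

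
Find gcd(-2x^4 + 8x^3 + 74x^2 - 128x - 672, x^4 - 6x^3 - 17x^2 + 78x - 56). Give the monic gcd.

x^2 - 3x - 28

Euclidean algorithm in ℚ[x]:
  -2x^4 + 8x^3 + 74x^2 - 128x - 672 = (-2)(x^4 - 6x^3 - 17x^2 + 78x - 56) + (-4x^3 + 40x^2 + 28x - 784)
  x^4 - 6x^3 - 17x^2 + 78x - 56 = (-(1/4)x - 1)(-4x^3 + 40x^2 + 28x - 784) + (30x^2 - 90x - 840)
  -4x^3 + 40x^2 + 28x - 784 = (-(2/15)x + 14/15)(30x^2 - 90x - 840) + (0)
Last nonzero remainder: 30x^2 - 90x - 840. Dividing through by 30 gives the monic gcd x^2 - 3x - 28.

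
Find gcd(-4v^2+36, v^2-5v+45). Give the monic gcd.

By polynomial division,
  -4v^2+36 = (-4)(v^2-5v+45) + (-20v+216)
  v^2-5v+45 = (-(1/20)v-29/100)(-20v+216) + (2691/25)
  -20v+216 = (-(500/2691)v+600/299)(2691/25) + (0)
The last nonzero remainder is the constant 2691/25, so the polynomials are coprime and gcd = 1.

1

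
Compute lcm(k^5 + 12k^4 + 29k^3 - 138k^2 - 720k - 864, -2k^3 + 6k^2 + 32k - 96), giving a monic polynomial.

Apply the Euclidean algorithm:
  k^5 + 12k^4 + 29k^3 - 138k^2 - 720k - 864 = (-(1/2)k^2 - (15/2)k - 45)(-2k^3 + 6k^2 + 32k - 96) + (324k^2 - 5184)
  -2k^3 + 6k^2 + 32k - 96 = (-(1/162)k + 1/54)(324k^2 - 5184) + (0)
Last nonzero remainder: 324k^2 - 5184. Dividing through by 324 gives the monic gcd k^2 - 16.
Then lcm(f, g) = f·g / gcd(f, g); expanding and making the result monic gives the answer.

k^6 + 9k^5 - 7k^4 - 225k^3 - 306k^2 + 1296k + 2592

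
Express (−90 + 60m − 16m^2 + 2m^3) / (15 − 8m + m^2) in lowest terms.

(30 − 10m + 2m^2)/(−5 + m)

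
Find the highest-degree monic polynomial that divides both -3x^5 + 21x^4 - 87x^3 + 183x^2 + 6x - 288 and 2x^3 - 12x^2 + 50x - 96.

x^3 - 6x^2 + 25x - 48

Apply the Euclidean algorithm:
  -3x^5 + 21x^4 - 87x^3 + 183x^2 + 6x - 288 = (-(3/2)x^2 + (3/2)x + 3)(2x^3 - 12x^2 + 50x - 96) + (0)
Last nonzero remainder: 2x^3 - 12x^2 + 50x - 96. Dividing through by 2 gives the monic gcd x^3 - 6x^2 + 25x - 48.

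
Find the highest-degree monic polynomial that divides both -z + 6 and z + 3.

1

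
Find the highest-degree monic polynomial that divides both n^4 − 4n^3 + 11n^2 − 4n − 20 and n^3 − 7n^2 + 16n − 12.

n − 2

Repeated division with remainder:
  n^4 − 4n^3 + 11n^2 − 4n − 20 = (n + 3)(n^3 − 7n^2 + 16n − 12) + (16n^2 − 40n + 16)
  n^3 − 7n^2 + 16n − 12 = ((1/16)n − 9/32)(16n^2 − 40n + 16) + ((15/4)n − 15/2)
  16n^2 − 40n + 16 = ((64/15)n − 32/15)((15/4)n − 15/2) + (0)
Last nonzero remainder: (15/4)n − 15/2. Dividing through by 15/4 gives the monic gcd n − 2.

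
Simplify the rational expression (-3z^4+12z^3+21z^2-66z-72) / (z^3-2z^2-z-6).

Euclidean algorithm in ℚ[z]:
  -3z^4+12z^3+21z^2-66z-72 = (-3z+6)(z^3-2z^2-z-6) + (30z^2-78z-36)
  z^3-2z^2-z-6 = ((1/30)z+1/50)(30z^2-78z-36) + ((44/25)z-132/25)
  30z^2-78z-36 = ((375/22)z+75/11)((44/25)z-132/25) + (0)
Last nonzero remainder: (44/25)z-132/25. Dividing through by 44/25 gives the monic gcd z-3.
Cancel z-3 from numerator and denominator to get the reduced form.

(-3z^3+3z^2+30z+24)/(z^2+z+2)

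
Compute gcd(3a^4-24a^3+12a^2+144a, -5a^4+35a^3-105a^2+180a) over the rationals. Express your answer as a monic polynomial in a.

a^2-4a

Euclidean algorithm in ℚ[a]:
  3a^4-24a^3+12a^2+144a = (-3/5)(-5a^4+35a^3-105a^2+180a) + (-3a^3-51a^2+252a)
  -5a^4+35a^3-105a^2+180a = ((5/3)a-40)(-3a^3-51a^2+252a) + (-2565a^2+10260a)
  -3a^3-51a^2+252a = ((1/855)a+7/285)(-2565a^2+10260a) + (0)
Last nonzero remainder: -2565a^2+10260a. Dividing through by -2565 gives the monic gcd a^2-4a.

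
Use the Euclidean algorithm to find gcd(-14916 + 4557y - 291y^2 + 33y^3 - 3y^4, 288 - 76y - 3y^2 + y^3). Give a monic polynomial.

-4 + y

By polynomial division,
  -3y^4 + 33y^3 - 291y^2 + 4557y - 14916 = (-3y + 24)(y^3 - 3y^2 - 76y + 288) + (-447y^2 + 7245y - 21828)
  y^3 - 3y^2 - 76y + 288 = (-(1/447)y - 656/22201)(-447y^2 + 7245y - 21828) + ((1981320/22201)y - 7925280/22201)
  -447y^2 + 7245y - 21828 = (-(3307949/660440)y + 40383619/660440)((1981320/22201)y - 7925280/22201) + (0)
Last nonzero remainder: (1981320/22201)y - 7925280/22201. Dividing through by 1981320/22201 gives the monic gcd y - 4.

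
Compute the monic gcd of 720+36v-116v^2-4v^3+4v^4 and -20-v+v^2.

-20-v+v^2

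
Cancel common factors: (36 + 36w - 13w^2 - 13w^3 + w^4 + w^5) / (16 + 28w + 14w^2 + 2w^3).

(18 - 9w - 2w^2 + w^3)/(8 + 2w)

Apply the Euclidean algorithm:
  w^5 + w^4 - 13w^3 - 13w^2 + 36w + 36 = ((1/2)w^2 - 3w + 15/2)(2w^3 + 14w^2 + 28w + 16) + (-42w^2 - 126w - 84)
  2w^3 + 14w^2 + 28w + 16 = (-(1/21)w - 4/21)(-42w^2 - 126w - 84) + (0)
Last nonzero remainder: -42w^2 - 126w - 84. Dividing through by -42 gives the monic gcd w^2 + 3w + 2.
Cancel w^2 + 3w + 2 from numerator and denominator to get the reduced form.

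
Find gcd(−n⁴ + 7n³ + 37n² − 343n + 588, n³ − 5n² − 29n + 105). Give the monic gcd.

n² − 10n + 21

Euclidean algorithm in ℚ[n]:
  −n⁴ + 7n³ + 37n² − 343n + 588 = (−n + 2)(n³ − 5n² − 29n + 105) + (18n² − 180n + 378)
  n³ − 5n² − 29n + 105 = ((1/18)n + 5/18)(18n² − 180n + 378) + (0)
Last nonzero remainder: 18n² − 180n + 378. Dividing through by 18 gives the monic gcd n² − 10n + 21.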